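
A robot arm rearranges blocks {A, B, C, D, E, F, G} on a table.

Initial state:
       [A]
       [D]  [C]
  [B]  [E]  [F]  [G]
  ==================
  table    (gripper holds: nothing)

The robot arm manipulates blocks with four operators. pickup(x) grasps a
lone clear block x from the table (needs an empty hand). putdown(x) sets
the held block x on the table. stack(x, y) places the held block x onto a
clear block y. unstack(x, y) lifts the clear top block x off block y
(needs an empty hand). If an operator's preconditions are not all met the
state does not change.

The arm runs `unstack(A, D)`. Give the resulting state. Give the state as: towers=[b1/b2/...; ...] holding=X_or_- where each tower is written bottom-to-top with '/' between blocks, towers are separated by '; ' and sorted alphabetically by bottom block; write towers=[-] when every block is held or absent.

before: towers=[B; E/D/A; F/C; G] holding=-
pre[unstack(A, D)]: on(A,D) yes, clear(A) yes, handempty yes
all met → apply unstack(A, D)
after:  towers=[B; E/D; F/C; G] holding=A

towers=[B; E/D; F/C; G] holding=A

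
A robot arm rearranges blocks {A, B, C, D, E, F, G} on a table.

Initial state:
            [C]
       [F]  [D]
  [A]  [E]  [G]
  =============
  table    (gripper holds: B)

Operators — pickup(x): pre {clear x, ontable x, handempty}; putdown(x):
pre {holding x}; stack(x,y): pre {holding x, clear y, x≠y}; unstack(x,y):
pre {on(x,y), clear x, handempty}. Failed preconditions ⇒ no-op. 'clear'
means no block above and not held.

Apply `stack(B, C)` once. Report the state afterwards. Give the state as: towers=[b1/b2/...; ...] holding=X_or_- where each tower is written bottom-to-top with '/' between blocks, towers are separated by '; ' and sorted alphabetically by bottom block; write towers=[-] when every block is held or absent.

towers=[A; E/F; G/D/C/B] holding=-

before: towers=[A; E/F; G/D/C] holding=B
pre[stack(B, C)]: holding(B) ✓, clear(C) ✓, B≠C ✓
all met → apply stack(B, C)
after:  towers=[A; E/F; G/D/C/B] holding=-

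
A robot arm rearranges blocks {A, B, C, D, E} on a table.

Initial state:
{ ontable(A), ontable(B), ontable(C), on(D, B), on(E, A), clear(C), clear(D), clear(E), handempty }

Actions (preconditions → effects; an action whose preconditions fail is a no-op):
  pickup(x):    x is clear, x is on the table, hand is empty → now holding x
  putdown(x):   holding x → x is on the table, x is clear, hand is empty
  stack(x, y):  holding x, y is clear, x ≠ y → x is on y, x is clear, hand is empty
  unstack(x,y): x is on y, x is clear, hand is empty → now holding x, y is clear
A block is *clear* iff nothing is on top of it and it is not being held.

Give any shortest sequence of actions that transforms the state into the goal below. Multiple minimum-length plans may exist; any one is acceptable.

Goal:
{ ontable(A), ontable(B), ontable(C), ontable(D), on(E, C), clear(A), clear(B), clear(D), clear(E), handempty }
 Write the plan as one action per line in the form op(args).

unstack(D, B)
putdown(D)
unstack(E, A)
stack(E, C)

step 1 (unstack(D, B)): towers=[A/E; B; C] holding=D
step 2 (putdown(D)): towers=[A/E; B; C; D] holding=-
step 3 (unstack(E, A)): towers=[A; B; C; D] holding=E
step 4 (stack(E, C)): towers=[A; B; C/E; D] holding=-
goal check: towers=[A; B; C/E; D] holding=- — reached (length 4, optimal by BFS)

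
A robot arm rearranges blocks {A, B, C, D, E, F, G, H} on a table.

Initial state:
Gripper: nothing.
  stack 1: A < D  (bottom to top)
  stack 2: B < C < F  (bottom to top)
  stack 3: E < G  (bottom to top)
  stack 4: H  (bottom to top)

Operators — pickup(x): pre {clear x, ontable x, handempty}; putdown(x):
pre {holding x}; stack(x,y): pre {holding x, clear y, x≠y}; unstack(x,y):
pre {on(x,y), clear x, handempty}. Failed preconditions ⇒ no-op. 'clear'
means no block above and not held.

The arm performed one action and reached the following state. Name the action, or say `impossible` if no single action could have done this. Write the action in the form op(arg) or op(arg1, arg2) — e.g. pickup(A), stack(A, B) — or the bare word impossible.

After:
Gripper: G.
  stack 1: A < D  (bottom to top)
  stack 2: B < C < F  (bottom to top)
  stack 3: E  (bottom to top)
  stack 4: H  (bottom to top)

unstack(G, E)

target: towers=[A/D; B/C/F; E; H] holding=G
     unstack(G, E) → towers=[A/D; B/C/F; E; H] holding=G  ← match
         pickup(H) → towers=[A/D; B/C/F; E/G] holding=H
     unstack(F, C) → towers=[A/D; B/C; E/G; H] holding=F
     unstack(D, A) → towers=[A; B/C/F; E/G; H] holding=D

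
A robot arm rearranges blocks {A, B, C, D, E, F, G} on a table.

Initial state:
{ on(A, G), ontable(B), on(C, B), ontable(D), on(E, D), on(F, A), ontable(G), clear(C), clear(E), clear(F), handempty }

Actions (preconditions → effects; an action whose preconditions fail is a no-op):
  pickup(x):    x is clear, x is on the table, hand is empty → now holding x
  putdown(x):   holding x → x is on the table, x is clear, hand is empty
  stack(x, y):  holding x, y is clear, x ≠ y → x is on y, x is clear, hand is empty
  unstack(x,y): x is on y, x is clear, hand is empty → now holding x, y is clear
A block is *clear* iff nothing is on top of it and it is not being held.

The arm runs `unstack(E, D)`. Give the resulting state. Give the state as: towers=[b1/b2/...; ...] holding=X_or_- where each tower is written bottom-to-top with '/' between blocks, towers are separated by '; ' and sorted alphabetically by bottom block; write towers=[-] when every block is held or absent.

before: towers=[B/C; D/E; G/A/F] holding=-
pre[unstack(E, D)]: on(E,D) ✓, clear(E) ✓, handempty ✓
all met → apply unstack(E, D)
after:  towers=[B/C; D; G/A/F] holding=E

towers=[B/C; D; G/A/F] holding=E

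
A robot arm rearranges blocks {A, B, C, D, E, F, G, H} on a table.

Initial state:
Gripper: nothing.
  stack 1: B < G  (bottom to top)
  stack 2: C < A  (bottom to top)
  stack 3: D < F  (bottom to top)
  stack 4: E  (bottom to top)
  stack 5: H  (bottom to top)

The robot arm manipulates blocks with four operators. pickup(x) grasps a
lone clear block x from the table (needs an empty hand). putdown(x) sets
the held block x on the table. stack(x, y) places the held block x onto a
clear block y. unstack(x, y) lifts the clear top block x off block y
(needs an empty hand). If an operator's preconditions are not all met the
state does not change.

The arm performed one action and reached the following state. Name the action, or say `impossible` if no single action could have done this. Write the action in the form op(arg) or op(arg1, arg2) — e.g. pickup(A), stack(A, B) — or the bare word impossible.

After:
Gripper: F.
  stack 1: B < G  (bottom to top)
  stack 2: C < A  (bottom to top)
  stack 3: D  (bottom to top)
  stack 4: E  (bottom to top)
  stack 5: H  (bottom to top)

unstack(F, D)

target: towers=[B/G; C/A; D; E; H] holding=F
     unstack(G, B) → towers=[B; C/A; D/F; E; H] holding=G
     unstack(A, C) → towers=[B/G; C; D/F; E; H] holding=A
         pickup(E) → towers=[B/G; C/A; D/F; H] holding=E
         pickup(H) → towers=[B/G; C/A; D/F; E] holding=H
     unstack(F, D) → towers=[B/G; C/A; D; E; H] holding=F  ← match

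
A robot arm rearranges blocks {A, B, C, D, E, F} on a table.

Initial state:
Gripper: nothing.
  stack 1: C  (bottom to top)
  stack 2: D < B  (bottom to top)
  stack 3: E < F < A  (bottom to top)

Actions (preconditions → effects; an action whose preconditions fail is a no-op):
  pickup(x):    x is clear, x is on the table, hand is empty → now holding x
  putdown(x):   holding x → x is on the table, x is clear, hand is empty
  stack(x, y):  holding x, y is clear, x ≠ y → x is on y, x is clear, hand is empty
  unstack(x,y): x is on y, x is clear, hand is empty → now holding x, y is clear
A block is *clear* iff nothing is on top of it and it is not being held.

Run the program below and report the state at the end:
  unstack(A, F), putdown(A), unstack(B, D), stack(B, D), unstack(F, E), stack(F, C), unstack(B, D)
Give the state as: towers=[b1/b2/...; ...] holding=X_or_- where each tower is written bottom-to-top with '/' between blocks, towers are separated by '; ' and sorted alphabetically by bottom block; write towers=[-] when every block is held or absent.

step 1 (unstack(A, F)): towers=[C; D/B; E/F] holding=A
step 2 (putdown(A)): towers=[A; C; D/B; E/F] holding=-
step 3 (unstack(B, D)): towers=[A; C; D; E/F] holding=B
step 4 (stack(B, D)): towers=[A; C; D/B; E/F] holding=-
step 5 (unstack(F, E)): towers=[A; C; D/B; E] holding=F
step 6 (stack(F, C)): towers=[A; C/F; D/B; E] holding=-
step 7 (unstack(B, D)): towers=[A; C/F; D; E] holding=B

towers=[A; C/F; D; E] holding=B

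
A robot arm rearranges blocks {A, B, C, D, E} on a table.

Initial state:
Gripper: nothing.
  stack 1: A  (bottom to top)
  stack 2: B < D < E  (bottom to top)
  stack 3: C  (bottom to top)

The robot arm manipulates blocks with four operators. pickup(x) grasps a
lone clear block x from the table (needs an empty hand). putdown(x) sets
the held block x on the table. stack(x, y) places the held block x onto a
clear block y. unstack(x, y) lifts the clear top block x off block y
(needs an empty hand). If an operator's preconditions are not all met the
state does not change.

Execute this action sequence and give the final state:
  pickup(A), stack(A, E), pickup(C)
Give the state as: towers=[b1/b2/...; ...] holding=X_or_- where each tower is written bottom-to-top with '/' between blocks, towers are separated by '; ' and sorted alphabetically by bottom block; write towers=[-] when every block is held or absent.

step 1 (pickup(A)): towers=[B/D/E; C] holding=A
step 2 (stack(A, E)): towers=[B/D/E/A; C] holding=-
step 3 (pickup(C)): towers=[B/D/E/A] holding=C

towers=[B/D/E/A] holding=C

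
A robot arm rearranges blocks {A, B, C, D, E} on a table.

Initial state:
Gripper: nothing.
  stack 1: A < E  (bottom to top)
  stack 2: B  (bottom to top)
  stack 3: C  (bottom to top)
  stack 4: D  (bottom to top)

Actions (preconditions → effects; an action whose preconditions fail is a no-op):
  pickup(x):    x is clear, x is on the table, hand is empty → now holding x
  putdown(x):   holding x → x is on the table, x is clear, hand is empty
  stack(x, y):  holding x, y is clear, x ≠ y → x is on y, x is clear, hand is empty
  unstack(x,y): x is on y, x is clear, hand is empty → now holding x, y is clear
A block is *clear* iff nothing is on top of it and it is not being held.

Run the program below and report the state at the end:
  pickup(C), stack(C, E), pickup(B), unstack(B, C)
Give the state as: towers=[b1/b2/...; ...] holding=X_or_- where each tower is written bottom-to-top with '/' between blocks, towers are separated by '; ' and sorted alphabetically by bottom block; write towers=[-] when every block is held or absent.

step 1 (pickup(C)): towers=[A/E; B; D] holding=C
step 2 (stack(C, E)): towers=[A/E/C; B; D] holding=-
step 3 (pickup(B)): towers=[A/E/C; D] holding=B
step 4 (unstack(B, C)) [no-op]: towers=[A/E/C; D] holding=B

towers=[A/E/C; D] holding=B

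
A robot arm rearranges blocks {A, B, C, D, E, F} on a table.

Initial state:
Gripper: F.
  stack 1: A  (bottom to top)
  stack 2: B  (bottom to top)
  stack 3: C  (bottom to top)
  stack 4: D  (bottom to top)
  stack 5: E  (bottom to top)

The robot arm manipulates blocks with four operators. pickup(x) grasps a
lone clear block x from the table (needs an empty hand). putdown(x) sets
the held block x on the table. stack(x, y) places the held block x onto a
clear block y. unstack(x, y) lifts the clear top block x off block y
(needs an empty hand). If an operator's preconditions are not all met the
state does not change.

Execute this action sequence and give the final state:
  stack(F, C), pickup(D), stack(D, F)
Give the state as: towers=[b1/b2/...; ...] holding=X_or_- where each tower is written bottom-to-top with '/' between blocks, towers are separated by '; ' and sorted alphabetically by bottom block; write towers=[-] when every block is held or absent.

step 1 (stack(F, C)): towers=[A; B; C/F; D; E] holding=-
step 2 (pickup(D)): towers=[A; B; C/F; E] holding=D
step 3 (stack(D, F)): towers=[A; B; C/F/D; E] holding=-

towers=[A; B; C/F/D; E] holding=-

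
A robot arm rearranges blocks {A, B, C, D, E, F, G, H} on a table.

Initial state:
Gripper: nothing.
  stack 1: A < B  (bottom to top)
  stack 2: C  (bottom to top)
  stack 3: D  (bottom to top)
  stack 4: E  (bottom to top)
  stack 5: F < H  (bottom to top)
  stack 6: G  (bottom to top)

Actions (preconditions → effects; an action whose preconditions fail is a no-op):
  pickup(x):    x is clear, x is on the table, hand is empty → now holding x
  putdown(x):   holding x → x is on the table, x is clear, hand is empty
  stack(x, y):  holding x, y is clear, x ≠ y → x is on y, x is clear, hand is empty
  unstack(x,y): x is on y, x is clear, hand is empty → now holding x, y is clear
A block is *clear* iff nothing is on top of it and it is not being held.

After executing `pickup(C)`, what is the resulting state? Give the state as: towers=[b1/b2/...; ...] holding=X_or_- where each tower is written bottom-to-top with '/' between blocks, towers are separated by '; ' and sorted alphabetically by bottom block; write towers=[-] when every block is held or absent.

towers=[A/B; D; E; F/H; G] holding=C

before: towers=[A/B; C; D; E; F/H; G] holding=-
pre[pickup(C)]: clear(C) yes, ontable(C) yes, handempty yes
all met → apply pickup(C)
after:  towers=[A/B; D; E; F/H; G] holding=C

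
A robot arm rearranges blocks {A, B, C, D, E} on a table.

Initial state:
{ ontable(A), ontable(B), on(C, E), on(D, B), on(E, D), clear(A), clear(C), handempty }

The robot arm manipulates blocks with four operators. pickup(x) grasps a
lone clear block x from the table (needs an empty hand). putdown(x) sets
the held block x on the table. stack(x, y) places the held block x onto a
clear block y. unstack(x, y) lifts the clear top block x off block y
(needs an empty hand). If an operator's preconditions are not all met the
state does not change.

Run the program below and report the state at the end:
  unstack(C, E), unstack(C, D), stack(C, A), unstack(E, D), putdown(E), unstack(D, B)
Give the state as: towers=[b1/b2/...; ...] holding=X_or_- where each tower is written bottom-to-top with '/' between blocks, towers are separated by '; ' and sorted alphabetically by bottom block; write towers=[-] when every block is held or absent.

step 1 (unstack(C, E)): towers=[A; B/D/E] holding=C
step 2 (unstack(C, D)) [no-op]: towers=[A; B/D/E] holding=C
step 3 (stack(C, A)): towers=[A/C; B/D/E] holding=-
step 4 (unstack(E, D)): towers=[A/C; B/D] holding=E
step 5 (putdown(E)): towers=[A/C; B/D; E] holding=-
step 6 (unstack(D, B)): towers=[A/C; B; E] holding=D

towers=[A/C; B; E] holding=D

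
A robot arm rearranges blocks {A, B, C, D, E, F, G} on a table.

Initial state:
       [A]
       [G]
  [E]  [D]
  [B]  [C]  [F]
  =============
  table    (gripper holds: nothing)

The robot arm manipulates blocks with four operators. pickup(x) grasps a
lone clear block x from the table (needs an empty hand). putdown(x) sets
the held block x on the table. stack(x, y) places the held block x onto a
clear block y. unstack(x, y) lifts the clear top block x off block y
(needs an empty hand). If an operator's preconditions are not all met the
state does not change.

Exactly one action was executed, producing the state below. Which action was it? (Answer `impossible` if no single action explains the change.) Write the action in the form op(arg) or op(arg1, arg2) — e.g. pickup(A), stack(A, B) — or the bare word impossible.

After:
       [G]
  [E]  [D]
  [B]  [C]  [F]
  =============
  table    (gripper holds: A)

target: towers=[B/E; C/D/G; F] holding=A
         pickup(F) → towers=[B/E; C/D/G/A] holding=F
     unstack(A, G) → towers=[B/E; C/D/G; F] holding=A  ← match
     unstack(E, B) → towers=[B; C/D/G/A; F] holding=E

unstack(A, G)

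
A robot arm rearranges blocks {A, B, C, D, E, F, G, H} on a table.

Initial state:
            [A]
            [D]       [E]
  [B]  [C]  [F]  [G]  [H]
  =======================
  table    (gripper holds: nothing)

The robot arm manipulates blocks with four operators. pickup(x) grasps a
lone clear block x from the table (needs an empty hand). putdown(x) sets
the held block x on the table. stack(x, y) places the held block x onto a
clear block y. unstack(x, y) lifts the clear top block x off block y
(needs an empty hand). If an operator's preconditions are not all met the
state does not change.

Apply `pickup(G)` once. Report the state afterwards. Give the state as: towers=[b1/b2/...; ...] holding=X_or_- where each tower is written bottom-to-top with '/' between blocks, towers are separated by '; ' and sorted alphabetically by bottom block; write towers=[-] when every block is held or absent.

towers=[B; C; F/D/A; H/E] holding=G

before: towers=[B; C; F/D/A; G; H/E] holding=-
pre[pickup(G)]: clear(G) ✓, ontable(G) ✓, handempty ✓
all met → apply pickup(G)
after:  towers=[B; C; F/D/A; H/E] holding=G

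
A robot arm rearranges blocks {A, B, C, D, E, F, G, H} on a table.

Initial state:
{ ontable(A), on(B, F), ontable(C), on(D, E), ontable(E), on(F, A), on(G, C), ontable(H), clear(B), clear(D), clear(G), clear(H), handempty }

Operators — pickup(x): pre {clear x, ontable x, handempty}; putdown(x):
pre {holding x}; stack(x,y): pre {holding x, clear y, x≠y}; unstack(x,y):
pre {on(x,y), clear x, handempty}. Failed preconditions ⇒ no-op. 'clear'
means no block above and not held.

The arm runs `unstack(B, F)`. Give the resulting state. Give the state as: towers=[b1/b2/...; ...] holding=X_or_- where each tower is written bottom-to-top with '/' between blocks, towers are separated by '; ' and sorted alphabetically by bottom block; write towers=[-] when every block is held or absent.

before: towers=[A/F/B; C/G; E/D; H] holding=-
pre[unstack(B, F)]: on(B,F) ok, clear(B) ok, handempty ok
all met → apply unstack(B, F)
after:  towers=[A/F; C/G; E/D; H] holding=B

towers=[A/F; C/G; E/D; H] holding=B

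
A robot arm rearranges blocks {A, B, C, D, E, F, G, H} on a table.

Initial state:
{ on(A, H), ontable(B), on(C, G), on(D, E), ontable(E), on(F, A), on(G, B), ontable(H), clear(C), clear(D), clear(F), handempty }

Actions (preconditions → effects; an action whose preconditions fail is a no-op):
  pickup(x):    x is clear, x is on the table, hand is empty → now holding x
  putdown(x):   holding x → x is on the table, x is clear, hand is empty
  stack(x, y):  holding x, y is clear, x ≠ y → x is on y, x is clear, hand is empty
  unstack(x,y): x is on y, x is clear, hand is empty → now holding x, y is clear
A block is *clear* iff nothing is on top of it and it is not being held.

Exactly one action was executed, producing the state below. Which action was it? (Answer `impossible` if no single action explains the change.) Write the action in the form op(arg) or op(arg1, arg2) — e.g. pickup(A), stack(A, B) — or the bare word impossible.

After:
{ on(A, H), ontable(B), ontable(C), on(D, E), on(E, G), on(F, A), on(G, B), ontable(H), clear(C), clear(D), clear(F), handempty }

impossible

target: towers=[B/G/E/D; C; H/A/F] holding=-
     unstack(F, A) → towers=[B/G/C; E/D; H/A] holding=F
     unstack(D, E) → towers=[B/G/C; E; H/A/F] holding=D
     unstack(C, G) → towers=[B/G; E/D; H/A/F] holding=C
none of the 3 applicable actions match → impossible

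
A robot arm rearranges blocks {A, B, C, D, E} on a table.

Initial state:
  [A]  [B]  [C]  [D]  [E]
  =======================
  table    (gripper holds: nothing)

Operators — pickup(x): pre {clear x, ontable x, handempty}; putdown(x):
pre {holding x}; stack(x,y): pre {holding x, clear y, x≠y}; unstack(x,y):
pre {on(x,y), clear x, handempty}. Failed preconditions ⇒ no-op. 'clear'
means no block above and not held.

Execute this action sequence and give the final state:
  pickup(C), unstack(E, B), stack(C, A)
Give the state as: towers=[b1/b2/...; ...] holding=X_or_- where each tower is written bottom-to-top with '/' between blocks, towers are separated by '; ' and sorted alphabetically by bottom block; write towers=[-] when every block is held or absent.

towers=[A/C; B; D; E] holding=-

step 1 (pickup(C)): towers=[A; B; D; E] holding=C
step 2 (unstack(E, B)) [no-op]: towers=[A; B; D; E] holding=C
step 3 (stack(C, A)): towers=[A/C; B; D; E] holding=-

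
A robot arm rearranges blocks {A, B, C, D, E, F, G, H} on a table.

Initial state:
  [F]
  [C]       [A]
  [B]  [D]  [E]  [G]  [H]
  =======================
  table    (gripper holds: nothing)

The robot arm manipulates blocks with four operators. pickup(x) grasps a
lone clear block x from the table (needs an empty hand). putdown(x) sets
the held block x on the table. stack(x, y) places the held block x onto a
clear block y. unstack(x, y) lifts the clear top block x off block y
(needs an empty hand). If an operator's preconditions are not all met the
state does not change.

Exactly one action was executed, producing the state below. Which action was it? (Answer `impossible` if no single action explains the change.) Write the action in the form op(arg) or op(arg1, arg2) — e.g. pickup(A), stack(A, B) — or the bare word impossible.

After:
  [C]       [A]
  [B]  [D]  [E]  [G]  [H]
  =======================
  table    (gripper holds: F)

unstack(F, C)

target: towers=[B/C; D; E/A; G; H] holding=F
         pickup(G) → towers=[B/C/F; D; E/A; H] holding=G
     unstack(A, E) → towers=[B/C/F; D; E; G; H] holding=A
         pickup(H) → towers=[B/C/F; D; E/A; G] holding=H
     unstack(F, C) → towers=[B/C; D; E/A; G; H] holding=F  ← match
         pickup(D) → towers=[B/C/F; E/A; G; H] holding=D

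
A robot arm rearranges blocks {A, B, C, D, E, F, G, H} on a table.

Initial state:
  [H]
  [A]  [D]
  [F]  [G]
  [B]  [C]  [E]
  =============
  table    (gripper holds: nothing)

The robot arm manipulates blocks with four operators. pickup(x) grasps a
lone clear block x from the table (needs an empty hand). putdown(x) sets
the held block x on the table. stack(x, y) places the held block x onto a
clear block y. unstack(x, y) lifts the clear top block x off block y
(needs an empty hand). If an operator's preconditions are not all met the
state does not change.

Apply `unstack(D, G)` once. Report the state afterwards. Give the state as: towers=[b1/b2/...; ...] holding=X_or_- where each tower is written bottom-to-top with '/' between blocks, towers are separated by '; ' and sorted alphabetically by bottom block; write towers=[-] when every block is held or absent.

before: towers=[B/F/A/H; C/G/D; E] holding=-
pre[unstack(D, G)]: on(D,G) ✓, clear(D) ✓, handempty ✓
all met → apply unstack(D, G)
after:  towers=[B/F/A/H; C/G; E] holding=D

towers=[B/F/A/H; C/G; E] holding=D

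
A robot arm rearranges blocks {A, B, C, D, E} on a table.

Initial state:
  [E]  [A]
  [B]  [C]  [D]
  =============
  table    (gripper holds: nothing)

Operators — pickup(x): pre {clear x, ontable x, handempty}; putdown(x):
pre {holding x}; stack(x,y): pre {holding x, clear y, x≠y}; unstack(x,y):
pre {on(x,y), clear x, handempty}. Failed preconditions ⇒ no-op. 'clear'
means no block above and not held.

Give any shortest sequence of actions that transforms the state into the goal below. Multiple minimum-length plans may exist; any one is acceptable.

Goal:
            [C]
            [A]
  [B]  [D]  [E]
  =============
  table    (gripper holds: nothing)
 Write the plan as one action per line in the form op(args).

unstack(E, B)
putdown(E)
unstack(A, C)
stack(A, E)
pickup(C)
stack(C, A)

step 1 (unstack(E, B)): towers=[B; C/A; D] holding=E
step 2 (putdown(E)): towers=[B; C/A; D; E] holding=-
step 3 (unstack(A, C)): towers=[B; C; D; E] holding=A
step 4 (stack(A, E)): towers=[B; C; D; E/A] holding=-
step 5 (pickup(C)): towers=[B; D; E/A] holding=C
step 6 (stack(C, A)): towers=[B; D; E/A/C] holding=-
goal check: towers=[B; D; E/A/C] holding=- — reached (length 6, optimal by BFS)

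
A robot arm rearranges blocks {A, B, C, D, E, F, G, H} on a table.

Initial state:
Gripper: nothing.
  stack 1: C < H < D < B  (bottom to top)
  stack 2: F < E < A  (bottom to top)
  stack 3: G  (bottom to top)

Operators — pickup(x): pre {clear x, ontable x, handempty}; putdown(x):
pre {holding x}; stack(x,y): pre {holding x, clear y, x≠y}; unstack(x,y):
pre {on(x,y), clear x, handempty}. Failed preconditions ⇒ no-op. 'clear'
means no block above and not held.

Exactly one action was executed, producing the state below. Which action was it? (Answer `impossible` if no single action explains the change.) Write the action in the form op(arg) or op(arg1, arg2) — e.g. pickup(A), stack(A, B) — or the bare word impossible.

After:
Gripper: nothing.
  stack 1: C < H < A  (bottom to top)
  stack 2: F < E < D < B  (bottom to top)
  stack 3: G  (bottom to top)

impossible

target: towers=[C/H/A; F/E/D/B; G] holding=-
         pickup(G) → towers=[C/H/D/B; F/E/A] holding=G
     unstack(A, E) → towers=[C/H/D/B; F/E; G] holding=A
     unstack(B, D) → towers=[C/H/D; F/E/A; G] holding=B
none of the 3 applicable actions match → impossible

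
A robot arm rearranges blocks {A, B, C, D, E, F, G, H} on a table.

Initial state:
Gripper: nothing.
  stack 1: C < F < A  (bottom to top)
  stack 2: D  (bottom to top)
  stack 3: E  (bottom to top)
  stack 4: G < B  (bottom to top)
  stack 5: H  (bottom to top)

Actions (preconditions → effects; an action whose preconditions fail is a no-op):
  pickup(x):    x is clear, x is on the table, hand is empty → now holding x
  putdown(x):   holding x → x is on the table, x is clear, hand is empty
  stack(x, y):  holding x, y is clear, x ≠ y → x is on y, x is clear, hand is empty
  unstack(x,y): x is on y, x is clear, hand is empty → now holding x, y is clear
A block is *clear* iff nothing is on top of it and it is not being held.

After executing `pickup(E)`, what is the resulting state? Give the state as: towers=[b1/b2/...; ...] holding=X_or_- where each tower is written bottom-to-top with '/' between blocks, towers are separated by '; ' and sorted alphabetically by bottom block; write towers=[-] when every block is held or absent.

towers=[C/F/A; D; G/B; H] holding=E

before: towers=[C/F/A; D; E; G/B; H] holding=-
pre[pickup(E)]: clear(E) ✓, ontable(E) ✓, handempty ✓
all met → apply pickup(E)
after:  towers=[C/F/A; D; G/B; H] holding=E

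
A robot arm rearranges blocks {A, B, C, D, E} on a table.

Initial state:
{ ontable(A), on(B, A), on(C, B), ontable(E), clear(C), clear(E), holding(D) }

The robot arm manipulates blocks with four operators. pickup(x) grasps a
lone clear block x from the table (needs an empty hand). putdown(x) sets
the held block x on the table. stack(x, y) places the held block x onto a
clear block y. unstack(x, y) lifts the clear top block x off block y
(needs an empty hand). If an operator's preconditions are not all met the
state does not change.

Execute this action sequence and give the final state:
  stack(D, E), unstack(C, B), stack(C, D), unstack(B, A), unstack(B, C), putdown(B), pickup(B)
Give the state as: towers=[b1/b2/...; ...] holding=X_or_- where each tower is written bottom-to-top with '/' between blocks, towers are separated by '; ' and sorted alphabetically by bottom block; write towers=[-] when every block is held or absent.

towers=[A; E/D/C] holding=B

step 1 (stack(D, E)): towers=[A/B/C; E/D] holding=-
step 2 (unstack(C, B)): towers=[A/B; E/D] holding=C
step 3 (stack(C, D)): towers=[A/B; E/D/C] holding=-
step 4 (unstack(B, A)): towers=[A; E/D/C] holding=B
step 5 (unstack(B, C)) [no-op]: towers=[A; E/D/C] holding=B
step 6 (putdown(B)): towers=[A; B; E/D/C] holding=-
step 7 (pickup(B)): towers=[A; E/D/C] holding=B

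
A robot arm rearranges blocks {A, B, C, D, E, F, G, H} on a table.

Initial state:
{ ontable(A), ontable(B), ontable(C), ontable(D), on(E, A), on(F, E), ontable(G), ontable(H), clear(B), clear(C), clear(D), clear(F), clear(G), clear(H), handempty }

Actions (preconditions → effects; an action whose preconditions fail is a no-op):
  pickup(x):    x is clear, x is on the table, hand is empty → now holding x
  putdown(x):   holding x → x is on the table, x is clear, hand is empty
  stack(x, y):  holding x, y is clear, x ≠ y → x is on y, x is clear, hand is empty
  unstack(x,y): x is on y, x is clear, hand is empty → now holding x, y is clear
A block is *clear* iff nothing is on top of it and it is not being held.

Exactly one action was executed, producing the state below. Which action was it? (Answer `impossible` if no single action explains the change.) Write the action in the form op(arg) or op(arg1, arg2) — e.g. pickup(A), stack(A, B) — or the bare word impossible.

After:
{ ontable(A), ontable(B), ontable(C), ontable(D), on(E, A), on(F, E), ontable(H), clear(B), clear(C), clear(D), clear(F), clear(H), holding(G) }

pickup(G)

target: towers=[A/E/F; B; C; D; H] holding=G
         pickup(G) → towers=[A/E/F; B; C; D; H] holding=G  ← match
         pickup(H) → towers=[A/E/F; B; C; D; G] holding=H
         pickup(B) → towers=[A/E/F; C; D; G; H] holding=B
     unstack(F, E) → towers=[A/E; B; C; D; G; H] holding=F
         pickup(D) → towers=[A/E/F; B; C; G; H] holding=D
         pickup(C) → towers=[A/E/F; B; D; G; H] holding=C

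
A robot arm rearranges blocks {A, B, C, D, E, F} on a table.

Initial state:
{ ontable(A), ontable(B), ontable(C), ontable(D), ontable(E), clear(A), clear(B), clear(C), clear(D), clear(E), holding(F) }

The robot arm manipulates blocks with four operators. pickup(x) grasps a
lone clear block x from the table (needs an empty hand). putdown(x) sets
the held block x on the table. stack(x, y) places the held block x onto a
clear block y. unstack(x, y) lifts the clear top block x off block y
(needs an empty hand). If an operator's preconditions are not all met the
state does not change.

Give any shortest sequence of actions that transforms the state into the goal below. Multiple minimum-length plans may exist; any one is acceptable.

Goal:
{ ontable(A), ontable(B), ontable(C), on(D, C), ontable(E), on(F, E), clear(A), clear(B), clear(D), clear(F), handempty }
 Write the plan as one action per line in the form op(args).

step 1 (stack(F, E)): towers=[A; B; C; D; E/F] holding=-
step 2 (pickup(D)): towers=[A; B; C; E/F] holding=D
step 3 (stack(D, C)): towers=[A; B; C/D; E/F] holding=-
goal check: towers=[A; B; C/D; E/F] holding=- — reached (length 3, optimal by BFS)

stack(F, E)
pickup(D)
stack(D, C)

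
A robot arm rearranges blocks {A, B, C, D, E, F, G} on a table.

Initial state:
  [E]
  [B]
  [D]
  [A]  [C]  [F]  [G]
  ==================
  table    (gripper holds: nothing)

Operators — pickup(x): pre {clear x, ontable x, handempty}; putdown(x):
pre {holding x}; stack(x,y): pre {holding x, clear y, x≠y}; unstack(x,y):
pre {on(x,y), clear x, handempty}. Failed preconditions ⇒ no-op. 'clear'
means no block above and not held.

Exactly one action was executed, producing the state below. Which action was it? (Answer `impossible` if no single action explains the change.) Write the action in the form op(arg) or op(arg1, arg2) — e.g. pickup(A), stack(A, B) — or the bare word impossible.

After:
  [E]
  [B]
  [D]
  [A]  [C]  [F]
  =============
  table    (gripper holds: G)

target: towers=[A/D/B/E; C; F] holding=G
         pickup(F) → towers=[A/D/B/E; C; G] holding=F
         pickup(G) → towers=[A/D/B/E; C; F] holding=G  ← match
     unstack(E, B) → towers=[A/D/B; C; F; G] holding=E
         pickup(C) → towers=[A/D/B/E; F; G] holding=C

pickup(G)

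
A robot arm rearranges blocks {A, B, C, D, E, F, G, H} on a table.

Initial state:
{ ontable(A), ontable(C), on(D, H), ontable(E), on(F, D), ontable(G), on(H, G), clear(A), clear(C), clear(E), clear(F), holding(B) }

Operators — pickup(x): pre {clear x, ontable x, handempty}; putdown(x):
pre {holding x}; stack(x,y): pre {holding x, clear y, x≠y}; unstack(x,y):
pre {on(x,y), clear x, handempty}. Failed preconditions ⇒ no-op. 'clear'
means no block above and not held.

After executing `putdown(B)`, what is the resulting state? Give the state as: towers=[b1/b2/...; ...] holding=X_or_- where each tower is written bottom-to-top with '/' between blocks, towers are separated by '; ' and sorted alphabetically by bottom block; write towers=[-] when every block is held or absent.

towers=[A; B; C; E; G/H/D/F] holding=-

before: towers=[A; C; E; G/H/D/F] holding=B
pre[putdown(B)]: holding(B) ok
all met → apply putdown(B)
after:  towers=[A; B; C; E; G/H/D/F] holding=-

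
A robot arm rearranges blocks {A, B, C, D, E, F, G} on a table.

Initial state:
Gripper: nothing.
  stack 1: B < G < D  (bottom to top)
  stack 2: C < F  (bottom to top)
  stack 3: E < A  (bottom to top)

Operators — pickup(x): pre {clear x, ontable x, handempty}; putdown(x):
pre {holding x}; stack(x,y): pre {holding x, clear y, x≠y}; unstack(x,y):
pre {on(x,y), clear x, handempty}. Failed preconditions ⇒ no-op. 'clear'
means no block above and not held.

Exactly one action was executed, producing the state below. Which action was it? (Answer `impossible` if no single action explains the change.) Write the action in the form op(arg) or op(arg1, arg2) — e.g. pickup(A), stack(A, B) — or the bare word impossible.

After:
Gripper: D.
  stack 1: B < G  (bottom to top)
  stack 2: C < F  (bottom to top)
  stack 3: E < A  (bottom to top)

target: towers=[B/G; C/F; E/A] holding=D
     unstack(F, C) → towers=[B/G/D; C; E/A] holding=F
     unstack(D, G) → towers=[B/G; C/F; E/A] holding=D  ← match
     unstack(A, E) → towers=[B/G/D; C/F; E] holding=A

unstack(D, G)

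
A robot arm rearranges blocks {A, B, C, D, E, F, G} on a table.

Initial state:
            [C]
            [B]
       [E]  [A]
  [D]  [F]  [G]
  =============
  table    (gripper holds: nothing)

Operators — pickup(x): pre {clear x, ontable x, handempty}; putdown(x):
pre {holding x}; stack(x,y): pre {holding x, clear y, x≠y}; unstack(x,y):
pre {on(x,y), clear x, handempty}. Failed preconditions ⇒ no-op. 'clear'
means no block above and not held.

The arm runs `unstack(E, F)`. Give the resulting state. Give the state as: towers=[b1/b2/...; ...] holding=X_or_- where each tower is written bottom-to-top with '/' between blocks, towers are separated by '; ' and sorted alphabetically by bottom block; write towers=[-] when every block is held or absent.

towers=[D; F; G/A/B/C] holding=E

before: towers=[D; F/E; G/A/B/C] holding=-
pre[unstack(E, F)]: on(E,F) yes, clear(E) yes, handempty yes
all met → apply unstack(E, F)
after:  towers=[D; F; G/A/B/C] holding=E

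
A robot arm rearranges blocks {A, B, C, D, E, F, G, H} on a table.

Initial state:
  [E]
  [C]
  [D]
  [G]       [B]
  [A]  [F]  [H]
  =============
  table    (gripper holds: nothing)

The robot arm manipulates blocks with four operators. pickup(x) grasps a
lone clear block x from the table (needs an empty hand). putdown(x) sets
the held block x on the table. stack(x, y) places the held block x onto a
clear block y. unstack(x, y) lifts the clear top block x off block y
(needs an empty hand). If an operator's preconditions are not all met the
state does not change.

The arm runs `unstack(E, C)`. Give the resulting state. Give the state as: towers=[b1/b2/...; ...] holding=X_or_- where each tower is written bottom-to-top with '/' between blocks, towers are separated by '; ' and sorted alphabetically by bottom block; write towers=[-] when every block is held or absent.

towers=[A/G/D/C; F; H/B] holding=E

before: towers=[A/G/D/C/E; F; H/B] holding=-
pre[unstack(E, C)]: on(E,C) ✓, clear(E) ✓, handempty ✓
all met → apply unstack(E, C)
after:  towers=[A/G/D/C; F; H/B] holding=E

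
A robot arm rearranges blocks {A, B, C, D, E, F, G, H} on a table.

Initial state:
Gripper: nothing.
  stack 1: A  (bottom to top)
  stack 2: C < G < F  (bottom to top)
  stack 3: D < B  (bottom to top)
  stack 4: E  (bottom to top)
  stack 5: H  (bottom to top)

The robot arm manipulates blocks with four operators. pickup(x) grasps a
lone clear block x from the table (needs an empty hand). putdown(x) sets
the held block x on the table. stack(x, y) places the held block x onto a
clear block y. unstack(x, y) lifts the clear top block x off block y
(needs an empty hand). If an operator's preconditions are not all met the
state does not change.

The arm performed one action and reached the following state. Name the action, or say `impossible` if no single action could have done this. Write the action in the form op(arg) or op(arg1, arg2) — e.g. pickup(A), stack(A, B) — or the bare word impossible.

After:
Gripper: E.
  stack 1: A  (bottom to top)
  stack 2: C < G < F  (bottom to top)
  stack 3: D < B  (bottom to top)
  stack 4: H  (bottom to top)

target: towers=[A; C/G/F; D/B; H] holding=E
         pickup(A) → towers=[C/G/F; D/B; E; H] holding=A
         pickup(E) → towers=[A; C/G/F; D/B; H] holding=E  ← match
         pickup(H) → towers=[A; C/G/F; D/B; E] holding=H
     unstack(B, D) → towers=[A; C/G/F; D; E; H] holding=B
     unstack(F, G) → towers=[A; C/G; D/B; E; H] holding=F

pickup(E)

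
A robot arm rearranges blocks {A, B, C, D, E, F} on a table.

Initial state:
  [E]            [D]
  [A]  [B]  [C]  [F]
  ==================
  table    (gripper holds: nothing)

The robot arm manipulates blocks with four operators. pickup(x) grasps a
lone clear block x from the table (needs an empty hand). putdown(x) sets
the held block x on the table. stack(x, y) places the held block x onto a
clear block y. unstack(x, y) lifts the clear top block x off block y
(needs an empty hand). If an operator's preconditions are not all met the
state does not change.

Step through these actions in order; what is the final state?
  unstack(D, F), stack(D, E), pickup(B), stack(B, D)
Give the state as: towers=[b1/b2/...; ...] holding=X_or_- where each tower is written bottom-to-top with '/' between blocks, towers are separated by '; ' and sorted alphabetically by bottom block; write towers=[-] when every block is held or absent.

step 1 (unstack(D, F)): towers=[A/E; B; C; F] holding=D
step 2 (stack(D, E)): towers=[A/E/D; B; C; F] holding=-
step 3 (pickup(B)): towers=[A/E/D; C; F] holding=B
step 4 (stack(B, D)): towers=[A/E/D/B; C; F] holding=-

towers=[A/E/D/B; C; F] holding=-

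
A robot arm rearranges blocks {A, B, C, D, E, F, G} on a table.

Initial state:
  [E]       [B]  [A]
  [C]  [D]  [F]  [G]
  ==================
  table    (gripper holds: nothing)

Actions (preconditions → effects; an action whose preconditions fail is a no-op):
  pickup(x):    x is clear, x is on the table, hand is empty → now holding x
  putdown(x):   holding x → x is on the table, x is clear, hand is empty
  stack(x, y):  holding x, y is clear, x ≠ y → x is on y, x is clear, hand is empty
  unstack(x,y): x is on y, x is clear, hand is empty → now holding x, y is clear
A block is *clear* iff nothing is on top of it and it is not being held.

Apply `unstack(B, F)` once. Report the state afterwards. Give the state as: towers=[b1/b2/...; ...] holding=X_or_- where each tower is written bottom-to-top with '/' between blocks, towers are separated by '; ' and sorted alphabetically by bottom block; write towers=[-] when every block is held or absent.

towers=[C/E; D; F; G/A] holding=B

before: towers=[C/E; D; F/B; G/A] holding=-
pre[unstack(B, F)]: on(B,F) yes, clear(B) yes, handempty yes
all met → apply unstack(B, F)
after:  towers=[C/E; D; F; G/A] holding=B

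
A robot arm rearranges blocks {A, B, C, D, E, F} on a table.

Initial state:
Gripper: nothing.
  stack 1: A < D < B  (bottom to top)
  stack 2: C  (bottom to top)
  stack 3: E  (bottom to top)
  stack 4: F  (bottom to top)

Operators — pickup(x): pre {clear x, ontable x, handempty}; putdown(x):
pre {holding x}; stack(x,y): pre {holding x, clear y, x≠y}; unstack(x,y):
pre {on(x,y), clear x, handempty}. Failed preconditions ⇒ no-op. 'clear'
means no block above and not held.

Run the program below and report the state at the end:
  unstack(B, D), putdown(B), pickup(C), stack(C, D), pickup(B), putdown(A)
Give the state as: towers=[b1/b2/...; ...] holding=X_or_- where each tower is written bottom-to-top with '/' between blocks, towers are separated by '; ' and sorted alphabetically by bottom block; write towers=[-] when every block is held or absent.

towers=[A/D/C; E; F] holding=B

step 1 (unstack(B, D)): towers=[A/D; C; E; F] holding=B
step 2 (putdown(B)): towers=[A/D; B; C; E; F] holding=-
step 3 (pickup(C)): towers=[A/D; B; E; F] holding=C
step 4 (stack(C, D)): towers=[A/D/C; B; E; F] holding=-
step 5 (pickup(B)): towers=[A/D/C; E; F] holding=B
step 6 (putdown(A)) [no-op]: towers=[A/D/C; E; F] holding=B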